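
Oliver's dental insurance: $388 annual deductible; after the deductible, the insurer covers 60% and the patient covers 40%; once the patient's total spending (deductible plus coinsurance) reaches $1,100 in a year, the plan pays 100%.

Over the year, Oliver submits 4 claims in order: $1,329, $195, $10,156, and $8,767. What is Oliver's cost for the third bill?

$257.60

Claim 1 — $1,329: $388 finishes the deductible; $941 goes to coinsurance; coinsurance $941 × 40% = $376.40. Patient pays $764.40; OOP now $764.40.
Claim 2 — $195: 40% coinsurance on $195 = $78. Patient owes $78 (running OOP $842.40).
Claim 3 — $10,156: deductible met; 40% of $10,156 = $4,062.40. That would push OOP to $4,904.80, over the $1,100 cap, so patient pays $1,100 − $842.40 = $257.60.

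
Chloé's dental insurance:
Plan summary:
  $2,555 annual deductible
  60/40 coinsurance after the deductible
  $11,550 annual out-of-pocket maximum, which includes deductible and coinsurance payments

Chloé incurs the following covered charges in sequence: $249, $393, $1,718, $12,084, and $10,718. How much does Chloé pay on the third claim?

#1 ($249): all of it applies to the deductible. Patient owes $249 (running OOP $249).
#2 ($393): entire amount goes to the deductible. Patient owes $393 (running OOP $642).
#3 ($1,718): entire amount goes to the deductible. Patient owes $1,718 (running OOP $2,360).

$1,718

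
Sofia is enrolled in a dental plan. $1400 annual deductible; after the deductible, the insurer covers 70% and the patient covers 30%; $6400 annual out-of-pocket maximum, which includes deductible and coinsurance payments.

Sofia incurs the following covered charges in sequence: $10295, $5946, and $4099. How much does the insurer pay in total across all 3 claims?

$13940

Claim 1 ($10295): $1400 to deductible, leaving $8895; 30% of $8895 = $2668.50. Cost to patient: $4068.50. OOP to date $4068.50. Insurer: $10295 − $4068.50 = $6226.50.
Claim 2 ($5946): deductible already satisfied, so patient's share is 30% × $5946 = $1783.80. Patient owes $1783.80 (running OOP $5852.30). Insurer: $5946 − $1783.80 = $4162.20.
Claim 3 ($4099): deductible met; 30% of $4099 = $1229.70. Adding that to $5852.30 gives $7082, past the $6400 cap; patient pays only $6400 − $5852.30 = $547.70. Insurer: $4099 − $547.70 = $3551.30.
Insurer total: $6226.50 + $4162.20 + $3551.30 = $13940.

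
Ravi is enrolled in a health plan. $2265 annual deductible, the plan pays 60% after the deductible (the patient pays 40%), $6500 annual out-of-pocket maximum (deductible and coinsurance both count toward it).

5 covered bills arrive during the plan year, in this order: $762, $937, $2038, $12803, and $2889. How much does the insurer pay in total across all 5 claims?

$12929

Claim 1 — $762: entire amount goes to the deductible. Cost to patient: $762. OOP to date $762. Plan pays $762 − $762 = $0.
Claim 2 — $937: all of it applies to the deductible. Patient pays $937; OOP now $1699. Insurer: $937 − $937 = $0.
Claim 3 — $2038: deductible takes $566, $1472 remains; patient's 40% is $588.80. Patient owes $1154.80 (running OOP $2853.80). Plan pays $2038 − $1154.80 = $883.20.
Claim 4 — $12803: deductible met; 40% of $12803 = $5121.20. That would push OOP to $7975, over the $6500 cap, so patient pays $6500 − $2853.80 = $3646.20. Insurer: $12803 − $3646.20 = $9156.80.
Claim 5 — $2889: deductible met; 40% of $2889 = $1155.60. OOP would hit $7655.60 > $6500, so the cap limits the patient to $6500 − $6500 = $0. Plan pays $2889 − $0 = $2889.
Insurer total = bills − patient's total = $19429 − $6500 = $12929.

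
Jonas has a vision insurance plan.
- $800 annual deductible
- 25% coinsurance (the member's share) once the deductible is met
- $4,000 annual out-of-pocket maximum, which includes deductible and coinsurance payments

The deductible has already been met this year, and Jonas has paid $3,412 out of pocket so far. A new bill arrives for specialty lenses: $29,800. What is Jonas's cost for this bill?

$588

The deductible is already satisfied, so the full bill goes to coinsurance.
Member's 25% share of $29,800 is $7,450.
That would bring total out-of-pocket to $10,862, past the $4,000 cap. The member is capped at $4,000 − $3,412 = $588 on this claim.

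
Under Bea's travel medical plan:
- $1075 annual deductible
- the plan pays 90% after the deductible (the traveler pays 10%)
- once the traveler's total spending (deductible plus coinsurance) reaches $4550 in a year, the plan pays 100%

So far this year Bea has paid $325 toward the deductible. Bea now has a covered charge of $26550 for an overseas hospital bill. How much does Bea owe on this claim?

Remaining deductible: $1075 − $325 = $750.
After the $750 deductible portion, $26550 − $750 = $25800 is subject to coinsurance.
Traveler's 10% share of $25800 is $2580.
That puts the traveler's cost at $750 + $2580 = $3330 before any cap.
Year-to-date out-of-pocket becomes $325 + $3330 = $3655, still under the $4550 maximum, so no cap applies.

$3330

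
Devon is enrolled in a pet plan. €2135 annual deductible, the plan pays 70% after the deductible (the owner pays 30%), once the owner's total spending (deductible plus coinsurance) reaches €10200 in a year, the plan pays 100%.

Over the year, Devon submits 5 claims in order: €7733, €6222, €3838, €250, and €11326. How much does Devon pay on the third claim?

Claim 1 (€7733): €2135 to deductible, leaving €5598; owner's 30% is €1679.40. Cost to owner: €3814.40. OOP to date €3814.40.
Claim 2 (€6222): deductible met; 30% of €6222 = €1866.60. Owner owes €1866.60 (running OOP €5681).
Claim 3 (€3838): deductible already satisfied, so owner's share is 30% × €3838 = €1151.40. Owner owes €1151.40 (running OOP €6832.40).

€1151.40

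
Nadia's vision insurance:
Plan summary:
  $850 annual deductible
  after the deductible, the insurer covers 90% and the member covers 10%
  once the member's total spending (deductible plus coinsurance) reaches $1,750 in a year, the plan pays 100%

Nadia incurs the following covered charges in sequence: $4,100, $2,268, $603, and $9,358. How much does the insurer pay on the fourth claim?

$9,070.10

Claim 1 ($4,100): $850 to deductible, leaving $3,250; 10% of $3,250 = $325. Member owes $1,175 (running OOP $1,175). Insurer: $4,100 − $1,175 = $2,925.
Claim 2 ($2,268): deductible met; 10% of $2,268 = $226.80. Member pays $226.80; OOP now $1,401.80. Insurer: $2,268 − $226.80 = $2,041.20.
Claim 3 ($603): deductible already satisfied, so member's share is 10% × $603 = $60.30. Cost to member: $60.30. OOP to date $1,462.10. Insurer: $603 − $60.30 = $542.70.
Claim 4 ($9,358): 10% coinsurance on $9,358 = $935.80. Adding that to $1,462.10 gives $2,397.90, past the $1,750 cap; member pays only $1,750 − $1,462.10 = $287.90. Plan pays $9,358 − $287.90 = $9,070.10.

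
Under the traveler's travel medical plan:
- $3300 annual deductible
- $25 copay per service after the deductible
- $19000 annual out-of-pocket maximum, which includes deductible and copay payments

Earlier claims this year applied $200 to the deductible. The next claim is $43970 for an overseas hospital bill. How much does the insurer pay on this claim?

Remaining deductible: $3300 − $200 = $3100.
That leaves $43970 − $3100 = $40870 for the copay.
Copay on this service: $25.
So the traveler owes $3100 + $25 = $3125 before any cap.
Total out-of-pocket so far would be $200 + $3125 = $3325, below the $19000 cap — no reduction.
Insurer pays the balance: $43970 − $3125 = $40845.

$40845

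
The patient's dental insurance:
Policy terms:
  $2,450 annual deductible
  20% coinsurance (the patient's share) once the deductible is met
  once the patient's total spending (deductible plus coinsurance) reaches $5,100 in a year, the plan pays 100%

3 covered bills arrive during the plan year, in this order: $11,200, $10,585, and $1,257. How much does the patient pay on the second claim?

Claim 1 ($11,200): $2,450 to deductible, leaving $8,750; patient's 20% is $1,750. Patient owes $4,200 (running OOP $4,200).
Claim 2 ($10,585): deductible already satisfied, so patient's share is 20% × $10,585 = $2,117. Adding that to $4,200 gives $6,317, past the $5,100 cap; patient pays only $5,100 − $4,200 = $900.

$900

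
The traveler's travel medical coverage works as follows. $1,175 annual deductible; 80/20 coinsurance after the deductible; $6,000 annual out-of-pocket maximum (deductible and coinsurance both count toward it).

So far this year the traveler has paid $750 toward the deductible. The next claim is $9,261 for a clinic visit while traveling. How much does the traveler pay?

$750 of the $1,175 deductible is already met, leaving $425.
The remaining $8,836 (= $9,261 − $425) moves to coinsurance.
Coinsurance: $8,836 × 20% = $1,767.20.
That puts the traveler's cost at $425 + $1,767.20 = $2,192.20 before any cap.
Total out-of-pocket so far would be $750 + $2,192.20 = $2,942.20, below the $6,000 cap — no reduction.

$2,192.20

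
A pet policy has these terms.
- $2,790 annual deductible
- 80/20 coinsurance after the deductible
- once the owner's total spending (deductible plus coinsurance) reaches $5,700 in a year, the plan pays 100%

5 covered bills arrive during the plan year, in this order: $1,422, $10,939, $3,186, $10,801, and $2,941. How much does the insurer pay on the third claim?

$2,548.80

Claim 1 — $1,422: all of it applies to the deductible. Cost to owner: $1,422. OOP to date $1,422. Insurer: $1,422 − $1,422 = $0.
Claim 2 — $10,939: deductible takes $1,368, $9,571 remains; 20% of $9,571 = $1,914.20. Cost to owner: $3,282.20. OOP to date $4,704.20. Insurer: $10,939 − $3,282.20 = $7,656.80.
Claim 3 — $3,186: 20% coinsurance on $3,186 = $637.20. Owner pays $637.20; OOP now $5,341.40. Plan pays $3,186 − $637.20 = $2,548.80.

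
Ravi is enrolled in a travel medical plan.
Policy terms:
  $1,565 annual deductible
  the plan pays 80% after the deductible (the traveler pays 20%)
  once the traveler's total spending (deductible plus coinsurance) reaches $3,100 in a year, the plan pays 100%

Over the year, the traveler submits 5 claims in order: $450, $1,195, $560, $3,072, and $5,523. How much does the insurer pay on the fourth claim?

$2,457.60

#1 ($450): entire amount goes to the deductible. Traveler pays $450; OOP now $450. Plan pays $450 − $450 = $0.
#2 ($1,195): $1,115 finishes the deductible; $80 goes to coinsurance; traveler's 20% is $16. Traveler owes $1,131 (running OOP $1,581). Plan pays $1,195 − $1,131 = $64.
#3 ($560): deductible already satisfied, so traveler's share is 20% × $560 = $112. Traveler pays $112; OOP now $1,693. Insurer: $560 − $112 = $448.
#4 ($3,072): deductible already satisfied, so traveler's share is 20% × $3,072 = $614.40. Traveler pays $614.40; OOP now $2,307.40. Insurer: $3,072 − $614.40 = $2,457.60.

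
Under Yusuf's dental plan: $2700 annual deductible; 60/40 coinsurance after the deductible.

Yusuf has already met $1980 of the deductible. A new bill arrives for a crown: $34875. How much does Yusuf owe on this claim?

$14382

Remaining deductible: $2700 − $1980 = $720.
After the $720 deductible portion, $34875 − $720 = $34155 is subject to coinsurance.
Patient's 40% share of $34155 is $13662.
Patient responsibility: $720 + $13662 = $14382.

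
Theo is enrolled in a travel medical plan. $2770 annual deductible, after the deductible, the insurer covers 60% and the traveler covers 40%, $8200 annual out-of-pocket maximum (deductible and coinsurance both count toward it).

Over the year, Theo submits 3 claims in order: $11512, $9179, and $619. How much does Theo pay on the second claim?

Claim 1 — $11512: deductible takes $2770, $8742 remains; coinsurance $8742 × 40% = $3496.80. Traveler owes $6266.80 (running OOP $6266.80).
Claim 2 — $9179: 40% coinsurance on $9179 = $3671.60. Adding that to $6266.80 gives $9938.40, past the $8200 cap; traveler pays only $8200 − $6266.80 = $1933.20.

$1933.20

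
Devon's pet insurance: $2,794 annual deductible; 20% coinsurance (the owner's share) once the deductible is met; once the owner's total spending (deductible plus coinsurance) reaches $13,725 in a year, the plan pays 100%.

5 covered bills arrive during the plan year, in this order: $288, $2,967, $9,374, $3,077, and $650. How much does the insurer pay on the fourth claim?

$2,461.60

Claim 1 ($288): all of it applies to the deductible. Cost to owner: $288. OOP to date $288. Plan pays $288 − $288 = $0.
Claim 2 ($2,967): $2,506 finishes the deductible; $461 goes to coinsurance; owner's 20% is $92.20. Owner pays $2,598.20; OOP now $2,886.20. Plan pays $2,967 − $2,598.20 = $368.80.
Claim 3 ($9,374): deductible already satisfied, so owner's share is 20% × $9,374 = $1,874.80. Owner pays $1,874.80; OOP now $4,761. Insurer: $9,374 − $1,874.80 = $7,499.20.
Claim 4 ($3,077): 20% coinsurance on $3,077 = $615.40. Cost to owner: $615.40. OOP to date $5,376.40. Plan pays $3,077 − $615.40 = $2,461.60.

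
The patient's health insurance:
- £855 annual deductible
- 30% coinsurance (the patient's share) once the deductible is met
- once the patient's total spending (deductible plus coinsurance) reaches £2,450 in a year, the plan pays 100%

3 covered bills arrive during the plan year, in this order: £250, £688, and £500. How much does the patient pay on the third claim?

Bill 1, £250: entire amount goes to the deductible. Patient owes £250 (running OOP £250).
Bill 2, £688: £605 finishes the deductible; £83 goes to coinsurance; coinsurance £83 × 30% = £24.90. Patient pays £629.90; OOP now £879.90.
Bill 3, £500: deductible already satisfied, so patient's share is 30% × £500 = £150. Patient pays £150; OOP now £1,029.90.

£150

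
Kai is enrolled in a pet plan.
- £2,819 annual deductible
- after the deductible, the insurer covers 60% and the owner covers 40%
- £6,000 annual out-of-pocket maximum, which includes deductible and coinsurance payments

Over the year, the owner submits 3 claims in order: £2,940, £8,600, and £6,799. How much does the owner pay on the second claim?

Claim 1 (£2,940): deductible takes £2,819, £121 remains; owner's 40% is £48.40. Owner pays £2,867.40; OOP now £2,867.40.
Claim 2 (£8,600): 40% coinsurance on £8,600 = £3,440. OOP would hit £6,307.40 > £6,000, so the cap limits the owner to £6,000 − £2,867.40 = £3,132.60.

£3,132.60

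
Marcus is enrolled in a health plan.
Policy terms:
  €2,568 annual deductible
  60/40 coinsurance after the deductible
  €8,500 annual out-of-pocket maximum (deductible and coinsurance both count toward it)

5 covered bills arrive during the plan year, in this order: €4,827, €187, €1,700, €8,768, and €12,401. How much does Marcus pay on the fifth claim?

€766.40

Claim 1 — €4,827: deductible takes €2,568, €2,259 remains; coinsurance €2,259 × 40% = €903.60. Cost to patient: €3,471.60. OOP to date €3,471.60.
Claim 2 — €187: 40% coinsurance on €187 = €74.80. Patient pays €74.80; OOP now €3,546.40.
Claim 3 — €1,700: 40% coinsurance on €1,700 = €680. Cost to patient: €680. OOP to date €4,226.40.
Claim 4 — €8,768: 40% coinsurance on €8,768 = €3,507.20. Patient pays €3,507.20; OOP now €7,733.60.
Claim 5 — €12,401: deductible already satisfied, so patient's share is 40% × €12,401 = €4,960.40. Adding that to €7,733.60 gives €12,694, past the €8,500 cap; patient pays only €8,500 − €7,733.60 = €766.40.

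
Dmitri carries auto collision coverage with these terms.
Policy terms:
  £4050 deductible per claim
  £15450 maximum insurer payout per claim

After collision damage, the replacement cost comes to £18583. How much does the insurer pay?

Subtract the deductible: £18583 − £4050 = £14533.
£14533 ≤ £15450, so the limit doesn't bind; insurer pays £14533.

£14533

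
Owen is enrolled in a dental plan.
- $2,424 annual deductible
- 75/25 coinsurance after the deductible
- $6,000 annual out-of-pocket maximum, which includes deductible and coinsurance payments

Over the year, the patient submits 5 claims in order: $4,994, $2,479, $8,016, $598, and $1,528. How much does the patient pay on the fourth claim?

#1 ($4,994): deductible takes $2,424, $2,570 remains; coinsurance $2,570 × 25% = $642.50. Patient pays $3,066.50; OOP now $3,066.50.
#2 ($2,479): deductible met; 25% of $2,479 = $619.75. Patient owes $619.75 (running OOP $3,686.25).
#3 ($8,016): deductible met; 25% of $8,016 = $2,004. Cost to patient: $2,004. OOP to date $5,690.25.
#4 ($598): deductible met; 25% of $598 = $149.50. Cost to patient: $149.50. OOP to date $5,839.75.

$149.50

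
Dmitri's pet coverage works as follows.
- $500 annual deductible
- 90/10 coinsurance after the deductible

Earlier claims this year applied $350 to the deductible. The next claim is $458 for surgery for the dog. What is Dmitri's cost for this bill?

$180.80

Deductible still to meet: $500 − $350 = $150.
That leaves $458 − $150 = $308 for coinsurance.
Coinsurance: $308 × 10% = $30.80.
Owner responsibility: $150 + $30.80 = $180.80.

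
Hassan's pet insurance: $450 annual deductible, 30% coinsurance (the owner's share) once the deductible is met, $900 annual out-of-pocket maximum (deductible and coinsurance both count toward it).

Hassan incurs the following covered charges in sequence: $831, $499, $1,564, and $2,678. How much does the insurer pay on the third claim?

$1,378

Claim 1 — $831: $450 to deductible, leaving $381; owner's 30% is $114.30. Cost to owner: $564.30. OOP to date $564.30. Plan pays $831 − $564.30 = $266.70.
Claim 2 — $499: 30% coinsurance on $499 = $149.70. Cost to owner: $149.70. OOP to date $714. Plan pays $499 − $149.70 = $349.30.
Claim 3 — $1,564: deductible met; 30% of $1,564 = $469.20. OOP would hit $1,183.20 > $900, so the cap limits the owner to $900 − $714 = $186. Plan pays $1,564 − $186 = $1,378.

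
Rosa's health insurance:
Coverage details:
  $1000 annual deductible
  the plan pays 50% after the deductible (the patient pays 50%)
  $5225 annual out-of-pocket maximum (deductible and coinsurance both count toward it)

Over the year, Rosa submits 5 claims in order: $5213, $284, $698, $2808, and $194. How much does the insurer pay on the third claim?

Claim 1 ($5213): deductible takes $1000, $4213 remains; patient's 50% is $2106.50. Patient owes $3106.50 (running OOP $3106.50). Insurer: $5213 − $3106.50 = $2106.50.
Claim 2 ($284): 50% coinsurance on $284 = $142. Patient pays $142; OOP now $3248.50. Insurer: $284 − $142 = $142.
Claim 3 ($698): deductible met; 50% of $698 = $349. Patient owes $349 (running OOP $3597.50). Plan pays $698 − $349 = $349.

$349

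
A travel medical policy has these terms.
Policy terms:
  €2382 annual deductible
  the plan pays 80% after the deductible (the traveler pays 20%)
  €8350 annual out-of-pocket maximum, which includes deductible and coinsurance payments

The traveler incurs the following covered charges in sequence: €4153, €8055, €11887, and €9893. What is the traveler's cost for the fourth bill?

€1625.40

Bill 1, €4153: deductible takes €2382, €1771 remains; 20% of €1771 = €354.20. Traveler owes €2736.20 (running OOP €2736.20).
Bill 2, €8055: deductible met; 20% of €8055 = €1611. Traveler owes €1611 (running OOP €4347.20).
Bill 3, €11887: deductible already satisfied, so traveler's share is 20% × €11887 = €2377.40. Traveler pays €2377.40; OOP now €6724.60.
Bill 4, €9893: deductible met; 20% of €9893 = €1978.60. Adding that to €6724.60 gives €8703.20, past the €8350 cap; traveler pays only €8350 − €6724.60 = €1625.40.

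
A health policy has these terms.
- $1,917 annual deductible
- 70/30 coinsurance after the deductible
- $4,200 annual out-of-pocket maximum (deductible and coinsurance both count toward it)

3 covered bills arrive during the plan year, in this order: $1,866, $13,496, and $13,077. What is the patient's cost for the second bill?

#1 ($1,866): fully absorbed by the deductible. Patient owes $1,866 (running OOP $1,866).
#2 ($13,496): $51 finishes the deductible; $13,445 goes to coinsurance; coinsurance $13,445 × 30% = $4,033.50. Claim cost before the cap: $51 + $4,033.50 = $4,084.50. That would push OOP to $5,950.50, over the $4,200 cap, so patient pays $4,200 − $1,866 = $2,334.

$2,334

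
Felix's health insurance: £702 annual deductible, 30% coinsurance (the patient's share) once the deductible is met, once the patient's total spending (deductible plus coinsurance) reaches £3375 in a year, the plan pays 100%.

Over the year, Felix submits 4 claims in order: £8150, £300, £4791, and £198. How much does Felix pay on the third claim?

£348.60

Claim 1 — £8150: £702 to deductible, leaving £7448; coinsurance £7448 × 30% = £2234.40. Cost to patient: £2936.40. OOP to date £2936.40.
Claim 2 — £300: deductible met; 30% of £300 = £90. Cost to patient: £90. OOP to date £3026.40.
Claim 3 — £4791: deductible met; 30% of £4791 = £1437.30. OOP would hit £4463.70 > £3375, so the cap limits the patient to £3375 − £3026.40 = £348.60.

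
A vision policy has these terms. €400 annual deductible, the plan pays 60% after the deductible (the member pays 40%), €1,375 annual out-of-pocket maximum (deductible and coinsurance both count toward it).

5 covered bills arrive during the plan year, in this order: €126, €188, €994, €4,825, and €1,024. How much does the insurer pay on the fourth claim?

Claim 1 (€126): entire amount goes to the deductible. Member owes €126 (running OOP €126). Insurer: €126 − €126 = €0.
Claim 2 (€188): all of it applies to the deductible. Member owes €188 (running OOP €314). Plan pays €188 − €188 = €0.
Claim 3 (€994): €86 to deductible, leaving €908; coinsurance €908 × 40% = €363.20. Member pays €449.20; OOP now €763.20. Insurer: €994 − €449.20 = €544.80.
Claim 4 (€4,825): deductible already satisfied, so member's share is 40% × €4,825 = €1,930. Adding that to €763.20 gives €2,693.20, past the €1,375 cap; member pays only €1,375 − €763.20 = €611.80. Insurer: €4,825 − €611.80 = €4,213.20.

€4,213.20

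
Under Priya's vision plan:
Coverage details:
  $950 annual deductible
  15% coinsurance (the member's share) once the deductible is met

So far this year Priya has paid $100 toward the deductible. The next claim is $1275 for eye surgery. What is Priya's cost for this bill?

$100 of the $950 deductible is already met, leaving $850.
The remaining $425 (= $1275 − $850) moves to coinsurance.
Member's 15% share of $425 is $63.75.
Member responsibility: $850 + $63.75 = $913.75.

$913.75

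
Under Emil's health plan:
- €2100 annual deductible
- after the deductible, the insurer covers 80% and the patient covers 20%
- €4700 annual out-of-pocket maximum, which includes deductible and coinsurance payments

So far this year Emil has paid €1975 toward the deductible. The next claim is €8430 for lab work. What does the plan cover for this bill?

€6644

Remaining deductible: €2100 − €1975 = €125.
After the €125 deductible portion, €8430 − €125 = €8305 is subject to coinsurance.
Coinsurance: €8305 × 20% = €1661.
Patient responsibility before any cap: €125 + €1661 = €1786.
Cumulative spending €1975 + €1786 = €3761 stays under the €4700 maximum.
The plan picks up €8430 − €1786 = €6644.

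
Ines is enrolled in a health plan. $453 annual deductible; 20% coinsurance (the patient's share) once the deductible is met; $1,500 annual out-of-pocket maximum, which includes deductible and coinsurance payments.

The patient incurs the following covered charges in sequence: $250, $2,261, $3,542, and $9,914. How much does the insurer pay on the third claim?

#1 ($250): all of it applies to the deductible. Patient owes $250 (running OOP $250). Plan pays $250 − $250 = $0.
#2 ($2,261): $203 to deductible, leaving $2,058; patient's 20% is $411.60. Cost to patient: $614.60. OOP to date $864.60. Plan pays $2,261 − $614.60 = $1,646.40.
#3 ($3,542): deductible met; 20% of $3,542 = $708.40. Adding that to $864.60 gives $1,573, past the $1,500 cap; patient pays only $1,500 − $864.60 = $635.40. Insurer: $3,542 − $635.40 = $2,906.60.

$2,906.60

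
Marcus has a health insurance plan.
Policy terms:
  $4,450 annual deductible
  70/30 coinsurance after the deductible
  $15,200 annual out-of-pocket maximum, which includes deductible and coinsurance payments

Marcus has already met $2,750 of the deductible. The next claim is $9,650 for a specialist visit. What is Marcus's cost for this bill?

$4,085

Deductible still to meet: $4,450 − $2,750 = $1,700.
After the $1,700 deductible portion, $9,650 − $1,700 = $7,950 is subject to coinsurance.
Coinsurance: $7,950 × 30% = $2,385.
Patient responsibility before any cap: $1,700 + $2,385 = $4,085.
Cumulative spending $2,750 + $4,085 = $6,835 stays under the $15,200 maximum.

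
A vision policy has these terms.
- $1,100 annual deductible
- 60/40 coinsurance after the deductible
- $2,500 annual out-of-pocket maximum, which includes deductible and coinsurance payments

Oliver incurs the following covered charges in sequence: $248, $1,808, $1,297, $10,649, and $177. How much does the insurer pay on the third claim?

Claim 1 — $248: entire amount goes to the deductible. Member pays $248; OOP now $248. Plan pays $248 − $248 = $0.
Claim 2 — $1,808: deductible takes $852, $956 remains; coinsurance $956 × 40% = $382.40. Member pays $1,234.40; OOP now $1,482.40. Plan pays $1,808 − $1,234.40 = $573.60.
Claim 3 — $1,297: 40% coinsurance on $1,297 = $518.80. Member owes $518.80 (running OOP $2,001.20). Insurer: $1,297 − $518.80 = $778.20.

$778.20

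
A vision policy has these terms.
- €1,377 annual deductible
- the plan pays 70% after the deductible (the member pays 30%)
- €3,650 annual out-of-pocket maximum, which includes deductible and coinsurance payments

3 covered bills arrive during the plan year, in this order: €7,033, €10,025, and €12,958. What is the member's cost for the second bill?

€576.20

Bill 1, €7,033: €1,377 finishes the deductible; €5,656 goes to coinsurance; member's 30% is €1,696.80. Member pays €3,073.80; OOP now €3,073.80.
Bill 2, €10,025: deductible already satisfied, so member's share is 30% × €10,025 = €3,007.50. That would push OOP to €6,081.30, over the €3,650 cap, so member pays €3,650 − €3,073.80 = €576.20.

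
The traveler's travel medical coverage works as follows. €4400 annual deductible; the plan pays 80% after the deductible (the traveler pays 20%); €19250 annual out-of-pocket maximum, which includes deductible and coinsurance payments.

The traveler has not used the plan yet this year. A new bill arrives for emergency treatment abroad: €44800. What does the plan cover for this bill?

€32320

Nothing has been paid toward the €4400 deductible, so the first €4400 of this charge is applied there.
That leaves €44800 − €4400 = €40400 for coinsurance.
Traveler's 20% share of €40400 is €8080.
So the traveler owes €4400 + €8080 = €12480 before any cap.
Cumulative spending €0 + €12480 = €12480 stays under the €19250 maximum.
The plan picks up €44800 − €12480 = €32320.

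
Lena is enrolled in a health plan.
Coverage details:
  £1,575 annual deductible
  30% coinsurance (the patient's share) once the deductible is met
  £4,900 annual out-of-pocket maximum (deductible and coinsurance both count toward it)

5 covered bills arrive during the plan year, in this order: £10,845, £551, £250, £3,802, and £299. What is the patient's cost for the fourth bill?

£303.70

#1 (£10,845): £1,575 to deductible, leaving £9,270; patient's 30% is £2,781. Patient owes £4,356 (running OOP £4,356).
#2 (£551): deductible met; 30% of £551 = £165.30. Patient owes £165.30 (running OOP £4,521.30).
#3 (£250): 30% coinsurance on £250 = £75. Patient pays £75; OOP now £4,596.30.
#4 (£3,802): deductible met; 30% of £3,802 = £1,140.60. That would push OOP to £5,736.90, over the £4,900 cap, so patient pays £4,900 − £4,596.30 = £303.70.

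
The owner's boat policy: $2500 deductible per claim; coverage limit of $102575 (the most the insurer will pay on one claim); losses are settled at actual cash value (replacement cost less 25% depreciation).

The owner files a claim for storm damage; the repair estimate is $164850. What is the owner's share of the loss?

$62275

Actual cash value after 25% depreciation: $164850 × 75% = $123637.50.
Less the $2500 deductible: $123637.50 − $2500 = $121137.50.
$121137.50 exceeds the $102575 limit, so the insurer pays the limit: $102575.
Out of pocket: $164850 − $102575 = $62275.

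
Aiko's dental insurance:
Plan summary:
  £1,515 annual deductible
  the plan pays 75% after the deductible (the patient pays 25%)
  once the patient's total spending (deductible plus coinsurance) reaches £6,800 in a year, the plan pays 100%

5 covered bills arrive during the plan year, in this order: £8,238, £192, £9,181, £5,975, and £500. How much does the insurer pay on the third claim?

Claim 1 (£8,238): £1,515 to deductible, leaving £6,723; 25% of £6,723 = £1,680.75. Cost to patient: £3,195.75. OOP to date £3,195.75. Insurer: £8,238 − £3,195.75 = £5,042.25.
Claim 2 (£192): 25% coinsurance on £192 = £48. Patient owes £48 (running OOP £3,243.75). Insurer: £192 − £48 = £144.
Claim 3 (£9,181): 25% coinsurance on £9,181 = £2,295.25. Patient pays £2,295.25; OOP now £5,539. Plan pays £9,181 − £2,295.25 = £6,885.75.

£6,885.75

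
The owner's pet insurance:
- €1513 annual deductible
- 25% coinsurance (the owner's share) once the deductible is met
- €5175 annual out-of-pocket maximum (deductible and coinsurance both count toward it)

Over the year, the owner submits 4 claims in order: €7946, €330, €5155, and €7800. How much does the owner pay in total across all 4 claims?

€5175

Bill 1, €7946: €1513 finishes the deductible; €6433 goes to coinsurance; owner's 25% is €1608.25. Owner pays €3121.25; OOP now €3121.25.
Bill 2, €330: 25% coinsurance on €330 = €82.50. Cost to owner: €82.50. OOP to date €3203.75.
Bill 3, €5155: 25% coinsurance on €5155 = €1288.75. Owner owes €1288.75 (running OOP €4492.50).
Bill 4, €7800: 25% coinsurance on €7800 = €1950. OOP would hit €6442.50 > €5175, so the cap limits the owner to €5175 − €4492.50 = €682.50.
Total paid by the owner: €3121.25 + €82.50 + €1288.75 + €682.50 = €5175.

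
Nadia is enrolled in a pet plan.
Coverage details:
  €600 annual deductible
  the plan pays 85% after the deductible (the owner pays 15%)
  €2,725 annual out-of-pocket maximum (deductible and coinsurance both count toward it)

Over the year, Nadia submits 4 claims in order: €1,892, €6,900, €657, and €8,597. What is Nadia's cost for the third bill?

Claim 1 — €1,892: deductible takes €600, €1,292 remains; coinsurance €1,292 × 15% = €193.80. Owner pays €793.80; OOP now €793.80.
Claim 2 — €6,900: 15% coinsurance on €6,900 = €1,035. Owner owes €1,035 (running OOP €1,828.80).
Claim 3 — €657: deductible already satisfied, so owner's share is 15% × €657 = €98.55. Owner owes €98.55 (running OOP €1,927.35).

€98.55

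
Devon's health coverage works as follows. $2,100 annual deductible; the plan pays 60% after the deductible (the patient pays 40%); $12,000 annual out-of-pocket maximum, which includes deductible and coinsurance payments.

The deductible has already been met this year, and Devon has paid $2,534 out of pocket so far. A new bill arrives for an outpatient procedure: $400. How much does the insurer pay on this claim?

$240

With the deductible met, the entire $400 is subject to coinsurance.
40% of $400 = $160 falls to the patient.
Total out-of-pocket so far would be $2,534 + $160 = $2,694, below the $12,000 cap — no reduction.
The plan picks up $400 − $160 = $240.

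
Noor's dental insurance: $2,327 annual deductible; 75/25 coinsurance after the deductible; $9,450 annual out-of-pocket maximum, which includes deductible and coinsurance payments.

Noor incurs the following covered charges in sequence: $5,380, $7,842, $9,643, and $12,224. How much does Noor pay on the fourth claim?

Claim 1 ($5,380): $2,327 to deductible, leaving $3,053; 25% of $3,053 = $763.25. Patient pays $3,090.25; OOP now $3,090.25.
Claim 2 ($7,842): deductible met; 25% of $7,842 = $1,960.50. Cost to patient: $1,960.50. OOP to date $5,050.75.
Claim 3 ($9,643): deductible already satisfied, so patient's share is 25% × $9,643 = $2,410.75. Cost to patient: $2,410.75. OOP to date $7,461.50.
Claim 4 ($12,224): deductible met; 25% of $12,224 = $3,056. That would push OOP to $10,517.50, over the $9,450 cap, so patient pays $9,450 − $7,461.50 = $1,988.50.

$1,988.50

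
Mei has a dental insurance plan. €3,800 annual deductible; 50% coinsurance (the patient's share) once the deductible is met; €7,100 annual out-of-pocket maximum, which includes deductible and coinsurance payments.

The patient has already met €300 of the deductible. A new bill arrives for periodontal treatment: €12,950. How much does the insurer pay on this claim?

Deductible still to meet: €3,800 − €300 = €3,500.
After the €3,500 deductible portion, €12,950 − €3,500 = €9,450 is subject to coinsurance.
Coinsurance: €9,450 × 50% = €4,725.
That puts the patient's cost at €3,500 + €4,725 = €8,225 before any cap.
That would bring total out-of-pocket to €8,525, past the €7,100 cap. The patient is capped at €7,100 − €300 = €6,800 on this claim.
The plan picks up €12,950 − €6,800 = €6,150.

€6,150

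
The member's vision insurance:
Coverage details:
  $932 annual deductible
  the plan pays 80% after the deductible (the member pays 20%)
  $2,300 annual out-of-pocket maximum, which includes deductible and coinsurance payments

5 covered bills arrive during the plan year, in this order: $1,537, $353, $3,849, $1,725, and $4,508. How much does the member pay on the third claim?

$769.80

Claim 1 — $1,537: $932 to deductible, leaving $605; coinsurance $605 × 20% = $121. Member pays $1,053; OOP now $1,053.
Claim 2 — $353: 20% coinsurance on $353 = $70.60. Cost to member: $70.60. OOP to date $1,123.60.
Claim 3 — $3,849: deductible already satisfied, so member's share is 20% × $3,849 = $769.80. Cost to member: $769.80. OOP to date $1,893.40.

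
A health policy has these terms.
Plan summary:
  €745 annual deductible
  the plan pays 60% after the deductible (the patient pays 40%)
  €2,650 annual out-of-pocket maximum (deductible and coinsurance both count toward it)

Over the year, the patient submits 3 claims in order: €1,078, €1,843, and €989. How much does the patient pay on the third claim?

Bill 1, €1,078: €745 finishes the deductible; €333 goes to coinsurance; patient's 40% is €133.20. Patient owes €878.20 (running OOP €878.20).
Bill 2, €1,843: deductible already satisfied, so patient's share is 40% × €1,843 = €737.20. Patient owes €737.20 (running OOP €1,615.40).
Bill 3, €989: deductible already satisfied, so patient's share is 40% × €989 = €395.60. Patient owes €395.60 (running OOP €2,011).

€395.60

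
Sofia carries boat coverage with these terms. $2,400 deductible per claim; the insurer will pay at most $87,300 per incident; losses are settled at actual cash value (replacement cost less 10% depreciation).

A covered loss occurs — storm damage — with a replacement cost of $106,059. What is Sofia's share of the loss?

Actual cash value after 10% depreciation: $106,059 × 90% = $95,453.10.
After the deductible, $95,453.10 − $2,400 = $93,053.10 remains.
$93,053.10 exceeds the $87,300 limit, so the insurer pays the limit: $87,300.
Owner's share is the uncovered remainder: $106,059 − $87,300 = $18,759.

$18,759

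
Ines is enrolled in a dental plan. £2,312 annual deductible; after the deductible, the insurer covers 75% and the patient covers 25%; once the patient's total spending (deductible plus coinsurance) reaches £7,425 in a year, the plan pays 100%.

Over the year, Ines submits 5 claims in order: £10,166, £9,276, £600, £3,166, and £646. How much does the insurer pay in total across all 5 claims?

Claim 1 (£10,166): £2,312 to deductible, leaving £7,854; 25% of £7,854 = £1,963.50. Patient pays £4,275.50; OOP now £4,275.50. Plan pays £10,166 − £4,275.50 = £5,890.50.
Claim 2 (£9,276): 25% coinsurance on £9,276 = £2,319. Cost to patient: £2,319. OOP to date £6,594.50. Insurer: £9,276 − £2,319 = £6,957.
Claim 3 (£600): 25% coinsurance on £600 = £150. Cost to patient: £150. OOP to date £6,744.50. Insurer: £600 − £150 = £450.
Claim 4 (£3,166): 25% coinsurance on £3,166 = £791.50. OOP would hit £7,536 > £7,425, so the cap limits the patient to £7,425 − £6,744.50 = £680.50. Insurer: £3,166 − £680.50 = £2,485.50.
Claim 5 (£646): 25% coinsurance on £646 = £161.50. OOP would hit £7,586.50 > £7,425, so the cap limits the patient to £7,425 − £7,425 = £0. Plan pays £646 − £0 = £646.
Insurer total = bills − patient's total = £23,854 − £7,425 = £16,429.

£16,429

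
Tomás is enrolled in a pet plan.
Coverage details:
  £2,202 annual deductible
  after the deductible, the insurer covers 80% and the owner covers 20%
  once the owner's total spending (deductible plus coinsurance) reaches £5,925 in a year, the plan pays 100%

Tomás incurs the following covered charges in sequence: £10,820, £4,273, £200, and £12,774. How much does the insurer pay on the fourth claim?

Claim 1 — £10,820: £2,202 to deductible, leaving £8,618; 20% of £8,618 = £1,723.60. Cost to owner: £3,925.60. OOP to date £3,925.60. Plan pays £10,820 − £3,925.60 = £6,894.40.
Claim 2 — £4,273: deductible met; 20% of £4,273 = £854.60. Cost to owner: £854.60. OOP to date £4,780.20. Plan pays £4,273 − £854.60 = £3,418.40.
Claim 3 — £200: deductible already satisfied, so owner's share is 20% × £200 = £40. Owner pays £40; OOP now £4,820.20. Plan pays £200 − £40 = £160.
Claim 4 — £12,774: deductible already satisfied, so owner's share is 20% × £12,774 = £2,554.80. That would push OOP to £7,375, over the £5,925 cap, so owner pays £5,925 − £4,820.20 = £1,104.80. Plan pays £12,774 − £1,104.80 = £11,669.20.

£11,669.20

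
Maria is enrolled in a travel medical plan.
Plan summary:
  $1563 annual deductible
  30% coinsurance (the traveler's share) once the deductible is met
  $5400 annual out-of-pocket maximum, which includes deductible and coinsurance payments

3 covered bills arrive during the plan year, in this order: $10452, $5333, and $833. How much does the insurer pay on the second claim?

Claim 1 ($10452): deductible takes $1563, $8889 remains; 30% of $8889 = $2666.70. Traveler pays $4229.70; OOP now $4229.70. Insurer: $10452 − $4229.70 = $6222.30.
Claim 2 ($5333): deductible already satisfied, so traveler's share is 30% × $5333 = $1599.90. Adding that to $4229.70 gives $5829.60, past the $5400 cap; traveler pays only $5400 − $4229.70 = $1170.30. Plan pays $5333 − $1170.30 = $4162.70.

$4162.70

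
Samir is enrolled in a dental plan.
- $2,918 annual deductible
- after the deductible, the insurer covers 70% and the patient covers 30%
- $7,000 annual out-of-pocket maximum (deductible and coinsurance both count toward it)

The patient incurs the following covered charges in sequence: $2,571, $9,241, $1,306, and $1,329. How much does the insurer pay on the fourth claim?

$930.30

Claim 1 ($2,571): entire amount goes to the deductible. Patient pays $2,571; OOP now $2,571. Plan pays $2,571 − $2,571 = $0.
Claim 2 ($9,241): $347 finishes the deductible; $8,894 goes to coinsurance; coinsurance $8,894 × 30% = $2,668.20. Patient pays $3,015.20; OOP now $5,586.20. Insurer: $9,241 − $3,015.20 = $6,225.80.
Claim 3 ($1,306): deductible met; 30% of $1,306 = $391.80. Patient owes $391.80 (running OOP $5,978). Plan pays $1,306 − $391.80 = $914.20.
Claim 4 ($1,329): 30% coinsurance on $1,329 = $398.70. Patient owes $398.70 (running OOP $6,376.70). Insurer: $1,329 − $398.70 = $930.30.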